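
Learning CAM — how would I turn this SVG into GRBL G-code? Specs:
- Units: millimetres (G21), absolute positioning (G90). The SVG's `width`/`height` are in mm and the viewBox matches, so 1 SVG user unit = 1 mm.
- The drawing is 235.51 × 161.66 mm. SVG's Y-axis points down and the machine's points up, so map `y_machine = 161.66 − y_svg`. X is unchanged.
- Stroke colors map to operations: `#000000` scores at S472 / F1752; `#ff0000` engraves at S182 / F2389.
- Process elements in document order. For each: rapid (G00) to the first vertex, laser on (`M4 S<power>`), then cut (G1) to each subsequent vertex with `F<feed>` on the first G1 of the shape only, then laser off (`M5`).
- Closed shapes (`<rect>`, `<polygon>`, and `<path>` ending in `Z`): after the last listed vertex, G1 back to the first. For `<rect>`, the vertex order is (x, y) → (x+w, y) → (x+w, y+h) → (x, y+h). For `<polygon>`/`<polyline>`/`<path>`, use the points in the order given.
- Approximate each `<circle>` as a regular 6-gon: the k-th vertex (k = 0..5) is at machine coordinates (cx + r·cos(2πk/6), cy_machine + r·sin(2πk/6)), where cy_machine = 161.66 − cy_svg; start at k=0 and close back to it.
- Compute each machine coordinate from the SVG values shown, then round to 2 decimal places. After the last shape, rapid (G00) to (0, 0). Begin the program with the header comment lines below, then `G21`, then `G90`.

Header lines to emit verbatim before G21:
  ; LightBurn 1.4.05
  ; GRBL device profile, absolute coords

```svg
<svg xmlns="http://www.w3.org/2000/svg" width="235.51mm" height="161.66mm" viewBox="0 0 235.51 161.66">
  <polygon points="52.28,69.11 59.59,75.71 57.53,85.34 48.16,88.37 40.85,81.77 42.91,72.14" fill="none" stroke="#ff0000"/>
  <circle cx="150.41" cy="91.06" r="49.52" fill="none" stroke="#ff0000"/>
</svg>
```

viewBox `0 0 235.51 161.66` with mm width/height → 1 unit = 1 mm. Flip: y_m = 161.66 − y_svg.

**Shape 1** — `<polygon>` regular polygon, stroke `#ff0000` → engrave (S182, F2389). Machine vertices: (52.28,92.55) → (59.59,85.95) → (57.53,76.32) → (48.16,73.29) → (40.85,79.89) → (42.91,89.52) → (52.28,92.55). Closed: final G1 returns to the first vertex.

**Shape 2** — `<circle>` circle, stroke `#ff0000` → engrave (S182, F2389). Machine vertices: (199.93,70.60) → (175.17,113.49) → (125.65,113.49) → (100.89,70.60) → (125.65,27.71) → (175.17,27.71) → (199.93,70.60). Closed: final G1 returns to the first vertex.

; LightBurn 1.4.05
; GRBL device profile, absolute coords
G21
G90
G00 X52.28 Y92.55
M4 S182
G1 X59.59 Y85.95 F2389
G1 X57.53 Y76.32
G1 X48.16 Y73.29
G1 X40.85 Y79.89
G1 X42.91 Y89.52
G1 X52.28 Y92.55
M5
G00 X199.93 Y70.60
M4 S182
G1 X175.17 Y113.49 F2389
G1 X125.65 Y113.49
G1 X100.89 Y70.60
G1 X125.65 Y27.71
G1 X175.17 Y27.71
G1 X199.93 Y70.60
M5
G00 X0.00 Y0.00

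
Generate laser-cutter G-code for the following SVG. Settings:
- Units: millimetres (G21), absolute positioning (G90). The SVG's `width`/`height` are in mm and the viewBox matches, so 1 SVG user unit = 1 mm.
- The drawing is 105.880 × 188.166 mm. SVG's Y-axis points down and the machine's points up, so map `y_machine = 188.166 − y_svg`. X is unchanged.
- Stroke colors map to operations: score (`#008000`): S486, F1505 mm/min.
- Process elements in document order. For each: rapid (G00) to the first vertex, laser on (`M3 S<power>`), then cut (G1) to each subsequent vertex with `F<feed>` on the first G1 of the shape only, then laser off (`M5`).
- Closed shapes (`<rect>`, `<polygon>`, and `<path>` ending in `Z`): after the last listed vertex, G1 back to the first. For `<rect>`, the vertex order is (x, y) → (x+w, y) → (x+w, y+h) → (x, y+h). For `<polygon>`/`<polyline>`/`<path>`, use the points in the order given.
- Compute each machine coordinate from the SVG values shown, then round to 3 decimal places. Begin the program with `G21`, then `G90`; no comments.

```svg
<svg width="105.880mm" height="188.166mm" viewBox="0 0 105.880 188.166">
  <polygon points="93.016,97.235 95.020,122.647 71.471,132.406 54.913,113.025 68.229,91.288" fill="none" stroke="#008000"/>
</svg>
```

Since the viewBox matches the mm dimensions, user units are millimetres directly. The only transform is the Y-flip y_m = 188.166 − y_svg.

Shape 1 is a regular polygon drawn with `<polygon>`. Its stroke #008000 means score at S486, F1505. After flipping Y the toolpath is (93.016,90.931) → (95.020,65.519) → (71.471,55.760) → (54.913,75.141) → (68.229,96.878) → (93.016,90.931), returning to the start.

G21
G90
G00 X93.016 Y90.931
M3 S486
G1 X95.020 Y65.519 F1505
G1 X71.471 Y55.760
G1 X54.913 Y75.141
G1 X68.229 Y96.878
G1 X93.016 Y90.931
M5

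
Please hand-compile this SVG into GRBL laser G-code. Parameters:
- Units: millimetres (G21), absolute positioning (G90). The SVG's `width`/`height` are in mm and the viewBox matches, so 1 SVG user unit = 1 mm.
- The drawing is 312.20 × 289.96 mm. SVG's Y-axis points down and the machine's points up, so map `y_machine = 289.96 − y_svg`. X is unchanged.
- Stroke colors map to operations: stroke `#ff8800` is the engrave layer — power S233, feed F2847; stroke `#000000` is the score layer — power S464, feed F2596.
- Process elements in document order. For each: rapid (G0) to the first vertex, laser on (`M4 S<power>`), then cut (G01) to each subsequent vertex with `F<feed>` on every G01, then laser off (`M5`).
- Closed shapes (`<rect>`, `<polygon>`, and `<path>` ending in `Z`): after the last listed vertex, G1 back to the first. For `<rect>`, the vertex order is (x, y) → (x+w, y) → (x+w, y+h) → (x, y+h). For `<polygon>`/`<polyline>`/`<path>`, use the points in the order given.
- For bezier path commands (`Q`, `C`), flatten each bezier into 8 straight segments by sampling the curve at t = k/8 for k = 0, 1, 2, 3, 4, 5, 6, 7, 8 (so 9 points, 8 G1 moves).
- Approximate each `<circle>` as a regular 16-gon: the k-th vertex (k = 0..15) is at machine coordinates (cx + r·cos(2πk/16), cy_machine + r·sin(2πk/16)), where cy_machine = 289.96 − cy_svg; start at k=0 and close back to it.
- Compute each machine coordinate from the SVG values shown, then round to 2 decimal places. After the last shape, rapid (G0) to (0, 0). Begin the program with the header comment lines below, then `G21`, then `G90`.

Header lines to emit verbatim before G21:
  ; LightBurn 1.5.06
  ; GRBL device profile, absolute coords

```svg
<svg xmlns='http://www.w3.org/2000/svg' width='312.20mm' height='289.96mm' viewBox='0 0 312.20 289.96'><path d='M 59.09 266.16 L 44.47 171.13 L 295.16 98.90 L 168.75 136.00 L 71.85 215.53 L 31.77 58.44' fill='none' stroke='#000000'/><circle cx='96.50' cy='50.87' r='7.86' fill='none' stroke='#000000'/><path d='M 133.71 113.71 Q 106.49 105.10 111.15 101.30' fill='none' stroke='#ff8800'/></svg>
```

; LightBurn 1.5.06
; GRBL device profile, absolute coords
G21
G90
G0 X59.09 Y23.80
M4 S464
G01 X44.47 Y118.83 F2596
G01 X295.16 Y191.06 F2596
G01 X168.75 Y153.96 F2596
G01 X71.85 Y74.43 F2596
G01 X31.77 Y231.52 F2596
M5
G0 X104.36 Y239.09
M4 S464
G01 X103.76 Y242.10 F2596
G01 X102.06 Y244.65 F2596
G01 X99.51 Y246.35 F2596
G01 X96.50 Y246.95 F2596
G01 X93.49 Y246.35 F2596
G01 X90.94 Y244.65 F2596
G01 X89.24 Y242.10 F2596
G01 X88.64 Y239.09 F2596
G01 X89.24 Y236.08 F2596
G01 X90.94 Y233.53 F2596
G01 X93.49 Y231.83 F2596
G01 X96.50 Y231.23 F2596
G01 X99.51 Y231.83 F2596
G01 X102.06 Y233.53 F2596
G01 X103.76 Y236.08 F2596
G01 X104.36 Y239.09 F2596
M5
G0 X133.71 Y176.25
M4 S233
G01 X127.40 Y178.33 F2847
G01 X122.09 Y180.25 F2847
G01 X117.78 Y182.03 F2847
G01 X114.46 Y183.66 F2847
G01 X112.14 Y185.13 F2847
G01 X110.81 Y186.46 F2847
G01 X110.48 Y187.63 F2847
G01 X111.15 Y188.66 F2847
M5
G0 X0.00 Y0.00

viewBox `0 0 312.20 289.96` with mm width/height → 1 unit = 1 mm. Flip: y_m = 289.96 − y_svg.

**Shape 1** — `<path>` open polyline, stroke `#000000` → score (S464, F2596). Machine vertices: (59.09,23.80) → (44.47,118.83) → (295.16,191.06) → (168.75,153.96) → (71.85,74.43) → (31.77,231.52). Open path.

**Shape 2** — `<circle>` circle, stroke `#000000` → score (S464, F2596). Machine vertices: (104.36,239.09) → (103.76,242.10) → (102.06,244.65) → (99.51,246.35) → (96.50,246.95) → (93.49,246.35) → (90.94,244.65) → (89.24,242.10) → (88.64,239.09) → (89.24,236.08) → (90.94,233.53) → (93.49,231.83) → (96.50,231.23) → (99.51,231.83) → (102.06,233.53) → (103.76,236.08) → (104.36,239.09). Closed: final G1 returns to the first vertex.

**Shape 3** — `<path>` quadratic bezier, stroke `#ff8800` → engrave (S233, F2847). Control points (SVG): P0=(133.71,113.71), P1=(106.49,105.10), P2=(111.15,101.30); sampled at t=k/8. Machine vertices: (133.71,176.25) → (127.40,178.33) → (122.09,180.25) → (117.78,182.03) → (114.46,183.66) → (112.14,185.13) → (110.81,186.46) → (110.48,187.63) → (111.15,188.66). Open path.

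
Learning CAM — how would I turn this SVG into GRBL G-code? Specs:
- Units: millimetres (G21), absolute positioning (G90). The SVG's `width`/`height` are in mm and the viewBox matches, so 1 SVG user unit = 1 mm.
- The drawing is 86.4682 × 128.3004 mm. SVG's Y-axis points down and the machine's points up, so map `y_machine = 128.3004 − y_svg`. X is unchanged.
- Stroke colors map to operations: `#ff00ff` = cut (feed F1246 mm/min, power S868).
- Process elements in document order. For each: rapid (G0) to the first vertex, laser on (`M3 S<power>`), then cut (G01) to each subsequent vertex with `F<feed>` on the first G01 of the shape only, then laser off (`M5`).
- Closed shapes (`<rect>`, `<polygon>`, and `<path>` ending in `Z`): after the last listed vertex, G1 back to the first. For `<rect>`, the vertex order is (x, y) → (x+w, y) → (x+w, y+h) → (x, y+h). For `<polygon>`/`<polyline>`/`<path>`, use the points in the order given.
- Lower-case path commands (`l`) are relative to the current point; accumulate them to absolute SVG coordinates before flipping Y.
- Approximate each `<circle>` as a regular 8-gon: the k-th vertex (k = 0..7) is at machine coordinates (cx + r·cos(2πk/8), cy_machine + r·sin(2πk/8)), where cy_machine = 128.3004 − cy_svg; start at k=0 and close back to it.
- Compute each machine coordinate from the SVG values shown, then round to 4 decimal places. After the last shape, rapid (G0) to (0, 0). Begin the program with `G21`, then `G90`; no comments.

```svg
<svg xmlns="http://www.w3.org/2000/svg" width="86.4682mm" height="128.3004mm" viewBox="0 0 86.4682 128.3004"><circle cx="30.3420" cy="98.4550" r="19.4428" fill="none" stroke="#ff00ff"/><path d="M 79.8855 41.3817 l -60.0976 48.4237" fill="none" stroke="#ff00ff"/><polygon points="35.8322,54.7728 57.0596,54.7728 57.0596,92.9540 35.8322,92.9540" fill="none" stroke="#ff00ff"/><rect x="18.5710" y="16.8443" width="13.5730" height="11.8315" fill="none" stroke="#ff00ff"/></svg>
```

G21
G90
G0 X49.7848 Y29.8454
M3 S868
G01 X44.0901 Y43.5935 F1246
G01 X30.3420 Y49.2882
G01 X16.5939 Y43.5935
G01 X10.8992 Y29.8454
G01 X16.5939 Y16.0973
G01 X30.3420 Y10.4026
G01 X44.0901 Y16.0973
G01 X49.7848 Y29.8454
M5
G0 X79.8855 Y86.9187
M3 S868
G01 X19.7879 Y38.4950 F1246
M5
G0 X35.8322 Y73.5276
M3 S868
G01 X57.0596 Y73.5276 F1246
G01 X57.0596 Y35.3464
G01 X35.8322 Y35.3464
G01 X35.8322 Y73.5276
M5
G0 X18.5710 Y111.4561
M3 S868
G01 X32.1440 Y111.4561 F1246
G01 X32.1440 Y99.6246
G01 X18.5710 Y99.6246
G01 X18.5710 Y111.4561
M5
G0 X0.0000 Y0.0000

1 u = 1 mm; y_m = 128.3004 − y.

[1] `<circle>` circle, #ff00ff→cut S868 F1246: (49.7848,29.8454) → (44.0901,43.5935) → (30.3420,49.2882) → (16.5939,43.5935) → (10.8992,29.8454) → (16.5939,16.0973) → (30.3420,10.4026) → (44.0901,16.0973) → (49.7848,29.8454) (closed)

[2] `<path>` line segment, #ff00ff→cut S868 F1246: (79.8855,86.9187) → (19.7879,38.4950)

[3] `<polygon>` rectangle, #ff00ff→cut S868 F1246: (35.8322,73.5276) → (57.0596,73.5276) → (57.0596,35.3464) → (35.8322,35.3464) → (35.8322,73.5276) (closed)

[4] `<rect>` rectangle, #ff00ff→cut S868 F1246: (18.5710,111.4561) → (32.1440,111.4561) → (32.1440,99.6246) → (18.5710,99.6246) → (18.5710,111.4561) (closed)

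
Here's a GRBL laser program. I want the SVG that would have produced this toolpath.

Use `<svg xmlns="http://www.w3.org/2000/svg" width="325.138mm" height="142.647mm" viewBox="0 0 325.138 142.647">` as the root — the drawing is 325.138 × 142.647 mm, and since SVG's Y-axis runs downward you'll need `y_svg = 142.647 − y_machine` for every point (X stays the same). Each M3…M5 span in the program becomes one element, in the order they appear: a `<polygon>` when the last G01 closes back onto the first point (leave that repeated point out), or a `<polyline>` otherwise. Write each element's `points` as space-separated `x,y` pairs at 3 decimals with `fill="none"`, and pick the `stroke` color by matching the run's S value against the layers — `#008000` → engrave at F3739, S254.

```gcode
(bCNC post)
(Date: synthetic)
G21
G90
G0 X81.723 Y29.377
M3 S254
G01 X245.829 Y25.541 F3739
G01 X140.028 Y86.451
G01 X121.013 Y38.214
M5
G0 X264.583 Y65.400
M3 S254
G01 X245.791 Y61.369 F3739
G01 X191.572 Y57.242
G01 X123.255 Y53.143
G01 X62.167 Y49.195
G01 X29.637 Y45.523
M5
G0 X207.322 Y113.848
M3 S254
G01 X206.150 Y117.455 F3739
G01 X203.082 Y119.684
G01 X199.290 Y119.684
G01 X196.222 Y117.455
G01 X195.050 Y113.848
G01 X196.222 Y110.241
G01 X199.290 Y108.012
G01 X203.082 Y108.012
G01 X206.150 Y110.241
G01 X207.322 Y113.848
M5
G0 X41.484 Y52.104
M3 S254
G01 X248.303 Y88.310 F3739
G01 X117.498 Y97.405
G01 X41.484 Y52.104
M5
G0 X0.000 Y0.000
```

<svg xmlns="http://www.w3.org/2000/svg" width="325.138mm" height="142.647mm" viewBox="0 0 325.138 142.647">
  <polyline points="81.723,113.270 245.829,117.106 140.028,56.196 121.013,104.433" fill="none" stroke="#008000"/>
  <polyline points="264.583,77.247 245.791,81.278 191.572,85.405 123.255,89.504 62.167,93.452 29.637,97.124" fill="none" stroke="#008000"/>
  <polygon points="207.322,28.799 206.150,25.192 203.082,22.963 199.290,22.963 196.222,25.192 195.050,28.799 196.222,32.406 199.290,34.635 203.082,34.635 206.150,32.406" fill="none" stroke="#008000"/>
  <polygon points="41.484,90.543 248.303,54.337 117.498,45.242" fill="none" stroke="#008000"/>
</svg>

Machine Y-up, SVG Y-down with viewBox height 142.647, so y_svg = 142.647 − y_machine; X carries over. Every run uses S254, so all elements get stroke `#008000` (engrave).

Run 1: The run is open, so emit a `<polyline>` with points (Y-flipped): 81.723,113.270 245.829,117.106 140.028,56.196 121.013,104.433.

Run 2: The run is open, so emit a `<polyline>` with points (Y-flipped): 264.583,77.247 245.791,81.278 191.572,85.405 123.255,89.504 62.167,93.452 29.637,97.124.

Run 3: The run returns to its start, so emit a `<polygon>` with points (Y-flipped): 207.322,28.799 206.150,25.192 203.082,22.963 199.290,22.963 196.222,25.192 195.050,28.799 196.222,32.406 199.290,34.635 203.082,34.635 206.150,32.406.

Run 4: The run returns to its start, so emit a `<polygon>` with points (Y-flipped): 41.484,90.543 248.303,54.337 117.498,45.242.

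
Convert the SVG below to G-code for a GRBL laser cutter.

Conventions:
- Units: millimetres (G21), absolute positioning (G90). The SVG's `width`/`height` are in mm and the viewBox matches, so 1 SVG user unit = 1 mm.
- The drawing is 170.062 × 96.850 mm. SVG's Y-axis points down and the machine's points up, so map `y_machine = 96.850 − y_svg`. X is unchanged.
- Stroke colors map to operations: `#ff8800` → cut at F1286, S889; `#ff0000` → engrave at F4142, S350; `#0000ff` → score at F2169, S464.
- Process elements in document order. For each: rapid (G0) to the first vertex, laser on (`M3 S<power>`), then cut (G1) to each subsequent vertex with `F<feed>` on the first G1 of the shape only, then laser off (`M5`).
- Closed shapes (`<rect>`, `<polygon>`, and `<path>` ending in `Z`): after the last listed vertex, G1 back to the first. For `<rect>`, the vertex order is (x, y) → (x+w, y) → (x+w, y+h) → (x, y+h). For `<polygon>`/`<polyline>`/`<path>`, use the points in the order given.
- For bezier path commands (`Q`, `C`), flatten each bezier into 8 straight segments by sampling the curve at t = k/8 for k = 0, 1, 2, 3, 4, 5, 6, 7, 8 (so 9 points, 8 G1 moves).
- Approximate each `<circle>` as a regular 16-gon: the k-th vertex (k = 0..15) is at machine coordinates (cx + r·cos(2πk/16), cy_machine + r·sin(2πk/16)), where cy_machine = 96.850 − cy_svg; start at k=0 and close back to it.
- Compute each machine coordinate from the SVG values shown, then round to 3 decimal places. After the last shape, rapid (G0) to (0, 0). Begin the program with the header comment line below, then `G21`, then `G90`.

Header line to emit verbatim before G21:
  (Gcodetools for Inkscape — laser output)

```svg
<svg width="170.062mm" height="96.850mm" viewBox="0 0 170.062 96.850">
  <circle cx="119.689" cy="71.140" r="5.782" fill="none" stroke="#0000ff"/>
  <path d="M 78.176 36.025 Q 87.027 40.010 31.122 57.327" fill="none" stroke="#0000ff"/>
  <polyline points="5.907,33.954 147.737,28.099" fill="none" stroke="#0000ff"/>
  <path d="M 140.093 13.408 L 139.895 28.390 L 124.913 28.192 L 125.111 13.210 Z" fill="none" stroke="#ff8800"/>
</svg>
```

(Gcodetools for Inkscape — laser output)
G21
G90
G0 X125.471 Y25.710
M3 S464
G1 X125.031 Y27.923 F2169
G1 X123.777 Y29.798
G1 X121.902 Y31.052
G1 X119.689 Y31.492
G1 X117.476 Y31.052
G1 X115.601 Y29.798
G1 X114.347 Y27.923
G1 X113.907 Y25.710
G1 X114.347 Y23.497
G1 X115.601 Y21.622
G1 X117.476 Y20.368
G1 X119.689 Y19.928
G1 X121.902 Y20.368
G1 X123.777 Y21.622
G1 X125.031 Y23.497
G1 X125.471 Y25.710
M5
G0 X78.176 Y60.825
M3 S464
G1 X79.377 Y59.620 F2169
G1 X78.554 Y57.999
G1 X75.708 Y55.961
G1 X70.838 Y53.507
G1 X63.944 Y50.636
G1 X55.027 Y47.348
G1 X44.086 Y43.644
G1 X31.122 Y39.523
M5
G0 X5.907 Y62.896
M3 S464
G1 X147.737 Y68.751 F2169
M5
G0 X140.093 Y83.442
M3 S889
G1 X139.895 Y68.460 F1286
G1 X124.913 Y68.658
G1 X125.111 Y83.640
G1 X140.093 Y83.442
M5
G0 X0.000 Y0.000

viewBox `0 0 170.062 96.850` with mm width/height → 1 unit = 1 mm. Flip: y_m = 96.850 − y_svg.

**Shape 1** — `<circle>` circle, stroke `#0000ff` → score (S464, F2169). Machine vertices: (125.471,25.710) → (125.031,27.923) → (123.777,29.798) → (121.902,31.052) → (119.689,31.492) → (117.476,31.052) → (115.601,29.798) → (114.347,27.923) → (113.907,25.710) → (114.347,23.497) → (115.601,21.622) → (117.476,20.368) → (119.689,19.928) → (121.902,20.368) → (123.777,21.622) → (125.031,23.497) → (125.471,25.710). Closed: final G1 returns to the first vertex.

**Shape 2** — `<path>` quadratic bezier, stroke `#0000ff` → score (S464, F2169). Control points (SVG): P0=(78.176,36.025), P1=(87.027,40.010), P2=(31.122,57.327); sampled at t=k/8. Machine vertices: (78.176,60.825) → (79.377,59.620) → (78.554,57.999) → (75.708,55.961) → (70.838,53.507) → (63.944,50.636) → (55.027,47.348) → (44.086,43.644) → (31.122,39.523). Open path.

**Shape 3** — `<polyline>` line segment, stroke `#0000ff` → score (S464, F2169). Machine vertices: (5.907,62.896) → (147.737,68.751). Open path.

**Shape 4** — `<path>` regular polygon, stroke `#ff8800` → cut (S889, F1286). Machine vertices: (140.093,83.442) → (139.895,68.460) → (124.913,68.658) → (125.111,83.640) → (140.093,83.442). Closed: final G1 returns to the first vertex.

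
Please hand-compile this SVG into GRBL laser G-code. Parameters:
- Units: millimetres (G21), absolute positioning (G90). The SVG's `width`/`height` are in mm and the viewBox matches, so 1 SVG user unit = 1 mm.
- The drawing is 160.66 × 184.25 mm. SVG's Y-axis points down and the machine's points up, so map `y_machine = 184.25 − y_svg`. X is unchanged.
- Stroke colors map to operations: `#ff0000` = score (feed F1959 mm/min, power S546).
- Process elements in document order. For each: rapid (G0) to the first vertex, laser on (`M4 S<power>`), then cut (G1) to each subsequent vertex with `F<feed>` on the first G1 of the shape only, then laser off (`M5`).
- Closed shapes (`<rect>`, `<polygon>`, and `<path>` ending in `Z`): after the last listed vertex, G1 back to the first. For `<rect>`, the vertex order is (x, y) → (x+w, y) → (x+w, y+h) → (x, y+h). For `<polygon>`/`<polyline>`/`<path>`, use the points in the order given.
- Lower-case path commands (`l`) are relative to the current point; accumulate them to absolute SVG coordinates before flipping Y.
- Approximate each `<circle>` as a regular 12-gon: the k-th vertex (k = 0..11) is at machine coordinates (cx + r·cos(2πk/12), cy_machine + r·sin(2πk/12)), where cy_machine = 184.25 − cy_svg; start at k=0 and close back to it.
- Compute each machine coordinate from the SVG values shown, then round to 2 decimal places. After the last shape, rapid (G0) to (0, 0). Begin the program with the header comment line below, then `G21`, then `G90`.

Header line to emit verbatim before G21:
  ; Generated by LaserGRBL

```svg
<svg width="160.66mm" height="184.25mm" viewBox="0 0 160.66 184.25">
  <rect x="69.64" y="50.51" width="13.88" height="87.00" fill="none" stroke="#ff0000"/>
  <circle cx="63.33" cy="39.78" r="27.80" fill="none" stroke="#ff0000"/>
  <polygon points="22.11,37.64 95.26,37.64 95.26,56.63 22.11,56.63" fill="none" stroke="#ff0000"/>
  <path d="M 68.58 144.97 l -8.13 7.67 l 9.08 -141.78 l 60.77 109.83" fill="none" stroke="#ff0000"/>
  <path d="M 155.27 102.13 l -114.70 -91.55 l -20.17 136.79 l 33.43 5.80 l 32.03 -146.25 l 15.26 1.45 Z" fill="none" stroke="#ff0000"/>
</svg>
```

1 u = 1 mm; y_m = 184.25 − y.

[1] `<rect>` rectangle, #ff0000→score S546 F1959: (69.64,133.74) → (83.52,133.74) → (83.52,46.74) → (69.64,46.74) → (69.64,133.74) (closed)

[2] `<circle>` circle, #ff0000→score S546 F1959: (91.13,144.47) → (87.41,158.37) → (77.23,168.55) → (63.33,172.27) → (49.43,168.55) → (39.25,158.37) → (35.53,144.47) → (39.25,130.57) → (49.43,120.39) → (63.33,116.67) → (77.23,120.39) → (87.41,130.57) → (91.13,144.47) (closed)

[3] `<polygon>` rectangle, #ff0000→score S546 F1959: (22.11,146.61) → (95.26,146.61) → (95.26,127.62) → (22.11,127.62) → (22.11,146.61) (closed)

[4] `<path>` open polyline, #ff0000→score S546 F1959: (68.58,39.28) → (60.45,31.61) → (69.53,173.39) → (130.30,63.56)

[5] `<path>` closed polygon, #ff0000→score S546 F1959: (155.27,82.12) → (40.57,173.67) → (20.40,36.88) → (53.83,31.08) → (85.86,177.33) → (101.12,175.88) → (155.27,82.12) (closed)

; Generated by LaserGRBL
G21
G90
G0 X69.64 Y133.74
M4 S546
G1 X83.52 Y133.74 F1959
G1 X83.52 Y46.74
G1 X69.64 Y46.74
G1 X69.64 Y133.74
M5
G0 X91.13 Y144.47
M4 S546
G1 X87.41 Y158.37 F1959
G1 X77.23 Y168.55
G1 X63.33 Y172.27
G1 X49.43 Y168.55
G1 X39.25 Y158.37
G1 X35.53 Y144.47
G1 X39.25 Y130.57
G1 X49.43 Y120.39
G1 X63.33 Y116.67
G1 X77.23 Y120.39
G1 X87.41 Y130.57
G1 X91.13 Y144.47
M5
G0 X22.11 Y146.61
M4 S546
G1 X95.26 Y146.61 F1959
G1 X95.26 Y127.62
G1 X22.11 Y127.62
G1 X22.11 Y146.61
M5
G0 X68.58 Y39.28
M4 S546
G1 X60.45 Y31.61 F1959
G1 X69.53 Y173.39
G1 X130.30 Y63.56
M5
G0 X155.27 Y82.12
M4 S546
G1 X40.57 Y173.67 F1959
G1 X20.40 Y36.88
G1 X53.83 Y31.08
G1 X85.86 Y177.33
G1 X101.12 Y175.88
G1 X155.27 Y82.12
M5
G0 X0.00 Y0.00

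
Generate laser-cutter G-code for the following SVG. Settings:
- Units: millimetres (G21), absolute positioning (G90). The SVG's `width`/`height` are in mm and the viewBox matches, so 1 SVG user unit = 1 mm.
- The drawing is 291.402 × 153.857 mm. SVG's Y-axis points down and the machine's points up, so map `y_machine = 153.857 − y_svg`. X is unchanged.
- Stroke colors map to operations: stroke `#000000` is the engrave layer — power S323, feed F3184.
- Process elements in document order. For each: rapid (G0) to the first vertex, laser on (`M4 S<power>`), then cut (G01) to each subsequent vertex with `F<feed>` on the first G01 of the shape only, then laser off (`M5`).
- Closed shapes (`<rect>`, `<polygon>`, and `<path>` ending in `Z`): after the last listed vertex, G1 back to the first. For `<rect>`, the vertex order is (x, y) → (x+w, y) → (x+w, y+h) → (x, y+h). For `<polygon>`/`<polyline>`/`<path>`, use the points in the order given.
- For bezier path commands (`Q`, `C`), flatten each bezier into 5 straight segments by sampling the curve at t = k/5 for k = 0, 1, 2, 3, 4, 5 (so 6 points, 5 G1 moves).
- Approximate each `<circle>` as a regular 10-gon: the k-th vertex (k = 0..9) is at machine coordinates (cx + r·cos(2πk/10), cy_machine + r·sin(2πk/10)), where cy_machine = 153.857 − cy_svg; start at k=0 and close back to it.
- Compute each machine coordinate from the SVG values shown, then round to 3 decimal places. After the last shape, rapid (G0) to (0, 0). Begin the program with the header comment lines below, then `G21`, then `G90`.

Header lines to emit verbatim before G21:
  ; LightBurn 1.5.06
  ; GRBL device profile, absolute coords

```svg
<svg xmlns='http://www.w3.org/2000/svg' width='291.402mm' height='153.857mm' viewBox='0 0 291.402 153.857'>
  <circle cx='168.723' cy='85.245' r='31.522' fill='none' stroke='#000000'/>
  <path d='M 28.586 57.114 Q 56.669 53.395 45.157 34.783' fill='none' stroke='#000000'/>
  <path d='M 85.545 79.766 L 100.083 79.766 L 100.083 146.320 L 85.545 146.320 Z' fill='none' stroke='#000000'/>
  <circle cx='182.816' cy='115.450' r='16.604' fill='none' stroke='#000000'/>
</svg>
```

viewBox `0 0 291.402 153.857` with mm width/height → 1 unit = 1 mm. Flip: y_m = 153.857 − y_svg.

**Shape 1** — `<circle>` circle, stroke `#000000` → engrave (S323, F3184). Machine vertices: (200.245,68.612) → (194.225,87.140) → (178.464,98.591) → (158.982,98.591) → (143.221,87.140) → (137.201,68.612) → (143.221,50.084) → (158.982,38.633) → (178.464,38.633) → (194.225,50.084) → (200.245,68.612). Closed: final G1 returns to the first vertex.

**Shape 2** — `<path>` quadratic bezier, stroke `#000000` → engrave (S323, F3184). Control points (SVG): P0=(28.586,57.114), P1=(56.669,53.395), P2=(45.157,34.783); sampled at t=k/5. Machine vertices: (28.586,96.743) → (38.235,98.826) → (44.717,102.101) → (48.031,106.567) → (48.178,112.225) → (45.157,119.074). Open path.

**Shape 3** — `<path>` rectangle, stroke `#000000` → engrave (S323, F3184). Machine vertices: (85.545,74.091) → (100.083,74.091) → (100.083,7.537) → (85.545,7.537) → (85.545,74.091). Closed: final G1 returns to the first vertex.

**Shape 4** — `<circle>` circle, stroke `#000000` → engrave (S323, F3184). Machine vertices: (199.420,38.407) → (196.249,48.167) → (187.947,54.198) → (177.685,54.198) → (169.383,48.167) → (166.212,38.407) → (169.383,28.647) → (177.685,22.616) → (187.947,22.616) → (196.249,28.647) → (199.420,38.407). Closed: final G1 returns to the first vertex.

; LightBurn 1.5.06
; GRBL device profile, absolute coords
G21
G90
G0 X200.245 Y68.612
M4 S323
G01 X194.225 Y87.140 F3184
G01 X178.464 Y98.591
G01 X158.982 Y98.591
G01 X143.221 Y87.140
G01 X137.201 Y68.612
G01 X143.221 Y50.084
G01 X158.982 Y38.633
G01 X178.464 Y38.633
G01 X194.225 Y50.084
G01 X200.245 Y68.612
M5
G0 X28.586 Y96.743
M4 S323
G01 X38.235 Y98.826 F3184
G01 X44.717 Y102.101
G01 X48.031 Y106.567
G01 X48.178 Y112.225
G01 X45.157 Y119.074
M5
G0 X85.545 Y74.091
M4 S323
G01 X100.083 Y74.091 F3184
G01 X100.083 Y7.537
G01 X85.545 Y7.537
G01 X85.545 Y74.091
M5
G0 X199.420 Y38.407
M4 S323
G01 X196.249 Y48.167 F3184
G01 X187.947 Y54.198
G01 X177.685 Y54.198
G01 X169.383 Y48.167
G01 X166.212 Y38.407
G01 X169.383 Y28.647
G01 X177.685 Y22.616
G01 X187.947 Y22.616
G01 X196.249 Y28.647
G01 X199.420 Y38.407
M5
G0 X0.000 Y0.000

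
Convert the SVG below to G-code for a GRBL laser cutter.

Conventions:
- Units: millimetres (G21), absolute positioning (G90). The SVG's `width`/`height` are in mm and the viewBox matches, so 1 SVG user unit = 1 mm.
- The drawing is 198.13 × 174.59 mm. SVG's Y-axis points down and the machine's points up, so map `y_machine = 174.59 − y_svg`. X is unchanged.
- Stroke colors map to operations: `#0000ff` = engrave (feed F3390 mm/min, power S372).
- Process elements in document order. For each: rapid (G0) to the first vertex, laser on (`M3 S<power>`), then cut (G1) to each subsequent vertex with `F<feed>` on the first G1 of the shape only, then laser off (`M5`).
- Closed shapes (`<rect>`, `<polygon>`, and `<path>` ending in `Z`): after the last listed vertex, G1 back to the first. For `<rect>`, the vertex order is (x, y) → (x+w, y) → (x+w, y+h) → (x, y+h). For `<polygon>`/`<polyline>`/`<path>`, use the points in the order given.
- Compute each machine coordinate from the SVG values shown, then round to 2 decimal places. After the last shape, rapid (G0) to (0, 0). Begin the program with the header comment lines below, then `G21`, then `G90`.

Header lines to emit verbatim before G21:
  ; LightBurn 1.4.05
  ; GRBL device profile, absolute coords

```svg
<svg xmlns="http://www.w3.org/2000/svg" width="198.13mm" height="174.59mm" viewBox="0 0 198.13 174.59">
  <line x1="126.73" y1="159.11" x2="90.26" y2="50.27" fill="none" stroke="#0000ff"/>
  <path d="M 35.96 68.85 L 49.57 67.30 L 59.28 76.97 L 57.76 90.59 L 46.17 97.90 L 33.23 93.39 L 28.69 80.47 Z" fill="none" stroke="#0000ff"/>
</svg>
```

1 u = 1 mm; y_m = 174.59 − y.

[1] `<line>` line segment, #0000ff→engrave S372 F3390: (126.73,15.48) → (90.26,124.32)

[2] `<path>` regular polygon, #0000ff→engrave S372 F3390: (35.96,105.74) → (49.57,107.29) → (59.28,97.62) → (57.76,84.00) → (46.17,76.69) → (33.23,81.20) → (28.69,94.12) → (35.96,105.74) (closed)

; LightBurn 1.4.05
; GRBL device profile, absolute coords
G21
G90
G0 X126.73 Y15.48
M3 S372
G1 X90.26 Y124.32 F3390
M5
G0 X35.96 Y105.74
M3 S372
G1 X49.57 Y107.29 F3390
G1 X59.28 Y97.62
G1 X57.76 Y84.00
G1 X46.17 Y76.69
G1 X33.23 Y81.20
G1 X28.69 Y94.12
G1 X35.96 Y105.74
M5
G0 X0.00 Y0.00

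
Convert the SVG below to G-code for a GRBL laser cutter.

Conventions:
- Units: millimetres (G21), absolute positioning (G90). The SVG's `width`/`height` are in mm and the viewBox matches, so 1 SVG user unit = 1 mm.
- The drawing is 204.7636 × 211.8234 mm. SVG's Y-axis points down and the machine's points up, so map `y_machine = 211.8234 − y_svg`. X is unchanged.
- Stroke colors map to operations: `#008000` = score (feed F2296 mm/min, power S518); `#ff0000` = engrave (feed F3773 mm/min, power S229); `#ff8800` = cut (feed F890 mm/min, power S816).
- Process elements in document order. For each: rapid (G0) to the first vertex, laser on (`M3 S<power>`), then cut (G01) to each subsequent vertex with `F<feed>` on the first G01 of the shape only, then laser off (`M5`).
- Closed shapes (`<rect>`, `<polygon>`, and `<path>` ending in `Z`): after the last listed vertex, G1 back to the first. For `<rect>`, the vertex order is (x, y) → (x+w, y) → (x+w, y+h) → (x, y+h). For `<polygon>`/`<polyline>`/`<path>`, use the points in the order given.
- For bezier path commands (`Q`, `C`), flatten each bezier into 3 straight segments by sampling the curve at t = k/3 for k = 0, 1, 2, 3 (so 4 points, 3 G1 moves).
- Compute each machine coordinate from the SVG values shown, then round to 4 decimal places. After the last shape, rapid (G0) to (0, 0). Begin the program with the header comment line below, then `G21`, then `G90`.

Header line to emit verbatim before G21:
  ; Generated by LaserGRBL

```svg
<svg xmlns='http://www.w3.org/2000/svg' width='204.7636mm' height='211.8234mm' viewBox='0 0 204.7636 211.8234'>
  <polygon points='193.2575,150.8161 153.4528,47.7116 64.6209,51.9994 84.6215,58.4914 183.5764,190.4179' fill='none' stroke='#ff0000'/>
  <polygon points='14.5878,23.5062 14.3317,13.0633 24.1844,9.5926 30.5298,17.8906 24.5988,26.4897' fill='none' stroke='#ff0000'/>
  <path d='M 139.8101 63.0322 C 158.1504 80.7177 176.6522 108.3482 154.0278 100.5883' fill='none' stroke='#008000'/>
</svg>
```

; Generated by LaserGRBL
G21
G90
G0 X193.2575 Y61.0073
M3 S229
G01 X153.4528 Y164.1118 F3773
G01 X64.6209 Y159.8240
G01 X84.6215 Y153.3320
G01 X183.5764 Y21.4055
G01 X193.2575 Y61.0073
M5
G0 X14.5878 Y188.3172
M3 S229
G01 X14.3317 Y198.7601 F3773
G01 X24.1844 Y202.2308
G01 X30.5298 Y193.9328
G01 X24.5988 Y185.3337
G01 X14.5878 Y188.3172
M5
G0 X139.8101 Y148.7912
M3 S518
G01 X156.6751 Y129.4698 F2296
G01 X164.4726 Y113.5929
G01 X154.0278 Y111.2351
M5
G0 X0.0000 Y0.0000

viewBox `0 0 204.7636 211.8234` with mm width/height → 1 unit = 1 mm. Flip: y_m = 211.8234 − y_svg.

**Shape 1** — `<polygon>` closed polygon, stroke `#ff0000` → engrave (S229, F3773). Machine vertices: (193.2575,61.0073) → (153.4528,164.1118) → (64.6209,159.8240) → (84.6215,153.3320) → (183.5764,21.4055) → (193.2575,61.0073). Closed: final G1 returns to the first vertex.

**Shape 2** — `<polygon>` regular polygon, stroke `#ff0000` → engrave (S229, F3773). Machine vertices: (14.5878,188.3172) → (14.3317,198.7601) → (24.1844,202.2308) → (30.5298,193.9328) → (24.5988,185.3337) → (14.5878,188.3172). Closed: final G1 returns to the first vertex.

**Shape 3** — `<path>` cubic bezier, stroke `#008000` → score (S518, F2296). Control points (SVG): P0=(139.8101,63.0322), P1=(158.1504,80.7177), P2=(176.6522,108.3482), P3=(154.0278,100.5883); sampled at t=k/3. Machine vertices: (139.8101,148.7912) → (156.6751,129.4698) → (164.4726,113.5929) → (154.0278,111.2351). Open path.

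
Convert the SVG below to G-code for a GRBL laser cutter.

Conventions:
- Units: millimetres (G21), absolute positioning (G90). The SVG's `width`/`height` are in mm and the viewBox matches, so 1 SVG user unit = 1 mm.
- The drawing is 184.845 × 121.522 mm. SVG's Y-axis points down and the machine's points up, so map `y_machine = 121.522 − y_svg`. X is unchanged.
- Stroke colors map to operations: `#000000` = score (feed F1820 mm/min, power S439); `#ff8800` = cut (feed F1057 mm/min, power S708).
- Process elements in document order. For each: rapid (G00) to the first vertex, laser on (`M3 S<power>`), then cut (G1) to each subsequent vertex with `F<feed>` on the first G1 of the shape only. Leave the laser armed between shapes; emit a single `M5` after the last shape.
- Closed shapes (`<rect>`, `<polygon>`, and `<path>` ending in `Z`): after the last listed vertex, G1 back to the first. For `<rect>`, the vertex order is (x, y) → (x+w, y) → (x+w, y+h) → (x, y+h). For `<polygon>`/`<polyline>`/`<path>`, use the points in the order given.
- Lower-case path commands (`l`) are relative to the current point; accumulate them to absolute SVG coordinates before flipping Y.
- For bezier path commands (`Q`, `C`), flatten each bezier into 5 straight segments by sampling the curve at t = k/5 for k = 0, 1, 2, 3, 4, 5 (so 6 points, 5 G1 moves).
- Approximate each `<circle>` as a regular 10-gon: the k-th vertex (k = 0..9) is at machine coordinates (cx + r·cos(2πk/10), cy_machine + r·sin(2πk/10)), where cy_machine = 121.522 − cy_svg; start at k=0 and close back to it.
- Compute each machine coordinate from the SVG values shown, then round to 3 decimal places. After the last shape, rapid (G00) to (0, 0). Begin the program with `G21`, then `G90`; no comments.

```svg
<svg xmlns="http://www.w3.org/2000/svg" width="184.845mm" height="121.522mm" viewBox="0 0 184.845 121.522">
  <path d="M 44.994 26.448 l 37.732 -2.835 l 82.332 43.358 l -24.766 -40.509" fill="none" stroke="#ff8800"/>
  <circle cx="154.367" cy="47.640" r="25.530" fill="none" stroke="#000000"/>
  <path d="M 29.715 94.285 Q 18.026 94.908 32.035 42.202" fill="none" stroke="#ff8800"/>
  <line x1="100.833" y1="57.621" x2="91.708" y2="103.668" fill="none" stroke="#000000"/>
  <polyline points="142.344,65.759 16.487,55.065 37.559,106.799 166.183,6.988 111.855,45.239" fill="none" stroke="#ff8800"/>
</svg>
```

1 u = 1 mm; y_m = 121.522 − y.

[1] `<path>` open polyline, #ff8800→cut S708 F1057: (44.994,95.074) → (82.726,97.909) → (165.058,54.551) → (140.292,95.060)

[2] `<circle>` circle, #000000→score S439 F1820: (179.897,73.882) → (175.021,88.888) → (162.256,98.162) → (146.478,98.162) → (133.713,88.888) → (128.837,73.882) → (133.713,58.876) → (146.478,49.602) → (162.256,49.602) → (175.021,58.876) → (179.897,73.882) (closed)

[3] `<path>` quadratic bezier, #ff8800→cut S708 F1057: (29.715,27.237) → (26.067,29.121) → (24.475,35.271) → (24.939,45.688) → (27.459,60.371) → (32.035,79.320)

[4] `<line>` line segment, #000000→score S439 F1820: (100.833,63.901) → (91.708,17.854)

[5] `<polyline>` open polyline, #ff8800→cut S708 F1057: (142.344,55.763) → (16.487,66.457) → (37.559,14.723) → (166.183,114.534) → (111.855,76.283)

G21
G90
G00 X44.994 Y95.074
M3 S708
G1 X82.726 Y97.909 F1057
G1 X165.058 Y54.551
G1 X140.292 Y95.060
G00 X179.897 Y73.882
M3 S439
G1 X175.021 Y88.888 F1820
G1 X162.256 Y98.162
G1 X146.478 Y98.162
G1 X133.713 Y88.888
G1 X128.837 Y73.882
G1 X133.713 Y58.876
G1 X146.478 Y49.602
G1 X162.256 Y49.602
G1 X175.021 Y58.876
G1 X179.897 Y73.882
G00 X29.715 Y27.237
M3 S708
G1 X26.067 Y29.121 F1057
G1 X24.475 Y35.271
G1 X24.939 Y45.688
G1 X27.459 Y60.371
G1 X32.035 Y79.320
G00 X100.833 Y63.901
M3 S439
G1 X91.708 Y17.854 F1820
G00 X142.344 Y55.763
M3 S708
G1 X16.487 Y66.457 F1057
G1 X37.559 Y14.723
G1 X166.183 Y114.534
G1 X111.855 Y76.283
M5
G00 X0.000 Y0.000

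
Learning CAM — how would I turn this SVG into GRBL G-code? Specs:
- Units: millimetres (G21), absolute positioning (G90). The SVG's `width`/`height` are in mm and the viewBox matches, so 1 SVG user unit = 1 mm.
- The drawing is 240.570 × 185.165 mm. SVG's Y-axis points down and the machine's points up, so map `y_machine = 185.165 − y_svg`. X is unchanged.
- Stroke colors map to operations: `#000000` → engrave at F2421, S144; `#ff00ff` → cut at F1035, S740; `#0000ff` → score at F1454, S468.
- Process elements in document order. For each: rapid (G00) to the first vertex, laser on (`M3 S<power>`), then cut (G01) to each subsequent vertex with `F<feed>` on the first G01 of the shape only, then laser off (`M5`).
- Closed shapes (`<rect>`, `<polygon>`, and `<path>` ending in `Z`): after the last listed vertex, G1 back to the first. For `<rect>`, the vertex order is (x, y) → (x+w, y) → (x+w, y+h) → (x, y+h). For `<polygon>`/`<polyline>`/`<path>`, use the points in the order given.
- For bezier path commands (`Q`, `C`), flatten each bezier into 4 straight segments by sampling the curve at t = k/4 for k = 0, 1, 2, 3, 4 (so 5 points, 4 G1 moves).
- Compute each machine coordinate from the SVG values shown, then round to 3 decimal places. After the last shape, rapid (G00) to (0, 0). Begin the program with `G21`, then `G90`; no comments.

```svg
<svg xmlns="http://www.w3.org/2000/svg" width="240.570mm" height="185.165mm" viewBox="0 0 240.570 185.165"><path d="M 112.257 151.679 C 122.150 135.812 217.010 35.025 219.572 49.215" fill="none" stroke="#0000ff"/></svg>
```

G21
G90
G00 X112.257 Y33.486
M3 S468
G01 X132.838 Y58.185 F1454
G01 X168.664 Y95.989
G01 X203.114 Y128.158
G01 X219.572 Y135.950
M5
G00 X0.000 Y0.000

Since the viewBox matches the mm dimensions, user units are millimetres directly. The only transform is the Y-flip y_m = 185.165 − y_svg.

Shape 1 is a cubic bezier drawn with `<path>`. Its stroke #0000ff means score at S468, F1454. After flipping Y the toolpath is (112.257,33.486) → (132.838,58.185) → (168.664,95.989) → (203.114,128.158) → (219.572,135.950).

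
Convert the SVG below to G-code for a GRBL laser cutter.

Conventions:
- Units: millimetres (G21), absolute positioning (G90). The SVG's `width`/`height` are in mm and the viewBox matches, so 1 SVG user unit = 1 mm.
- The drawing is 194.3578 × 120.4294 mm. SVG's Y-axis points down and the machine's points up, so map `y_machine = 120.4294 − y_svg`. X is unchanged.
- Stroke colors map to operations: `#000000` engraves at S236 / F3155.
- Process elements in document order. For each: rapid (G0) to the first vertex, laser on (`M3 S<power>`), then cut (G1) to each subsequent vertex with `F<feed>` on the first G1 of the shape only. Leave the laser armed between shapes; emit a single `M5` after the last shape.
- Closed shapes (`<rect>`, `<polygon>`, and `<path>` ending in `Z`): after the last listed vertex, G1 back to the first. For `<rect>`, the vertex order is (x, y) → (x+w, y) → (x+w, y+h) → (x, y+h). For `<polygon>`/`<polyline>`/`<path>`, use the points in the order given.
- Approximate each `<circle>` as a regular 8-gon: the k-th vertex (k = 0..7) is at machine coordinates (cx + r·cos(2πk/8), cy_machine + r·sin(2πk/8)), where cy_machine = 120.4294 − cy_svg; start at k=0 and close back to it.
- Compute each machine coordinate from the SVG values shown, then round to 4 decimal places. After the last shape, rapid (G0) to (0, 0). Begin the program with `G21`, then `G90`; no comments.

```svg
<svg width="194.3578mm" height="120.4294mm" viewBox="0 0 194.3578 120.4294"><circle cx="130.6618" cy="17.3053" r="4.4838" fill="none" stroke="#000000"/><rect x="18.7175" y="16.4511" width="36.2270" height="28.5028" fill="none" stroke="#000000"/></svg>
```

1 u = 1 mm; y_m = 120.4294 − y.

[1] `<circle>` circle, #000000→engrave S236 F3155: (135.1456,103.1241) → (133.8323,106.2946) → (130.6618,107.6079) → (127.4913,106.2946) → (126.1780,103.1241) → (127.4913,99.9536) → (130.6618,98.6403) → (133.8323,99.9536) → (135.1456,103.1241) (closed)

[2] `<rect>` rectangle, #000000→engrave S236 F3155: (18.7175,103.9783) → (54.9445,103.9783) → (54.9445,75.4755) → (18.7175,75.4755) → (18.7175,103.9783) (closed)

G21
G90
G0 X135.1456 Y103.1241
M3 S236
G1 X133.8323 Y106.2946 F3155
G1 X130.6618 Y107.6079
G1 X127.4913 Y106.2946
G1 X126.1780 Y103.1241
G1 X127.4913 Y99.9536
G1 X130.6618 Y98.6403
G1 X133.8323 Y99.9536
G1 X135.1456 Y103.1241
G0 X18.7175 Y103.9783
M3 S236
G1 X54.9445 Y103.9783 F3155
G1 X54.9445 Y75.4755
G1 X18.7175 Y75.4755
G1 X18.7175 Y103.9783
M5
G0 X0.0000 Y0.0000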